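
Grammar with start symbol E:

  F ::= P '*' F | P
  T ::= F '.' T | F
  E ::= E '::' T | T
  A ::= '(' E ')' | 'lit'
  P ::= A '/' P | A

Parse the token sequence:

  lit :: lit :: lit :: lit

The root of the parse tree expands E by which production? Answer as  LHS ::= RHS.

[E [E [E [E [T [F [P [A lit]]]]] :: [T [F [P [A lit]]]]] :: [T [F [P [A lit]]]]] :: [T [F [P [A lit]]]]]

E ::= E '::' T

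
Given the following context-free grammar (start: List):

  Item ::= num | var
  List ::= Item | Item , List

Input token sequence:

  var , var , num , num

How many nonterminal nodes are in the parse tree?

[List [Item var] , [List [Item var] , [List [Item num] , [List [Item num]]]]]

8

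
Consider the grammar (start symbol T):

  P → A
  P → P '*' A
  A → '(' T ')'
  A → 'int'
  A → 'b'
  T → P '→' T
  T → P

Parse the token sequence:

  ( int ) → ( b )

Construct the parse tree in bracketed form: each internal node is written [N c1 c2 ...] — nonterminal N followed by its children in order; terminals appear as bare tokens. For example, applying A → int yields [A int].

T
P → T
A → T
( T ) → T
( P ) → T
( A ) → T
( int ) → T
( int ) → P
( int ) → A
( int ) → ( T )
( int ) → ( P )
( int ) → ( A )
( int ) → ( b )

[T [P [A ( [T [P [A int]]] )]] → [T [P [A ( [T [P [A b]]] )]]]]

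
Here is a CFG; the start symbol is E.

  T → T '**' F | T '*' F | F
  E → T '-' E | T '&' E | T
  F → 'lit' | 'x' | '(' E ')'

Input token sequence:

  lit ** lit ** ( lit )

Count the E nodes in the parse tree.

2

[E [T [T [T [F lit]] ** [F lit]] ** [F ( [E [T [F lit]]] )]]]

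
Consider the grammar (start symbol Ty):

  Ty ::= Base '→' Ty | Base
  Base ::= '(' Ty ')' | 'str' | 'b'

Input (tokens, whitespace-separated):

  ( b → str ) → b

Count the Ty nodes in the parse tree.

4

[Ty [Base ( [Ty [Base b] → [Ty [Base str]]] )] → [Ty [Base b]]]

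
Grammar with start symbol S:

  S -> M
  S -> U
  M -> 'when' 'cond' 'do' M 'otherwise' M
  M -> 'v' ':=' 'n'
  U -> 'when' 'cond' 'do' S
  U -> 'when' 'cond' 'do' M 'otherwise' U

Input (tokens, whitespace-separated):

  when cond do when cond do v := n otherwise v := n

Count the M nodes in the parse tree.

3

[S [U when cond do [S [M when cond do [M v := n] otherwise [M v := n]]]]]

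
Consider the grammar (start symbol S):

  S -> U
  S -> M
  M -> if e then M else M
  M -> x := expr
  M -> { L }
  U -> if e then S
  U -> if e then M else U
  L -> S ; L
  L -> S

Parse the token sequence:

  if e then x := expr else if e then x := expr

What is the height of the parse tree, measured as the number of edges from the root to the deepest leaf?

[S [U if e then [M x := expr] else [U if e then [S [M x := expr]]]]]

5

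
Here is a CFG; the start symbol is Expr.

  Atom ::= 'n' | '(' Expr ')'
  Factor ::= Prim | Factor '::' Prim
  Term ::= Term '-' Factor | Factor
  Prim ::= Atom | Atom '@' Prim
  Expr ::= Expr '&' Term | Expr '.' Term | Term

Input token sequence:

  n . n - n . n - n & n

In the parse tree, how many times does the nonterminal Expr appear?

[Expr [Expr [Expr [Expr [Term [Factor [Prim [Atom n]]]]] . [Term [Term [Factor [Prim [Atom n]]]] - [Factor [Prim [Atom n]]]]] . [Term [Term [Factor [Prim [Atom n]]]] - [Factor [Prim [Atom n]]]]] & [Term [Factor [Prim [Atom n]]]]]

4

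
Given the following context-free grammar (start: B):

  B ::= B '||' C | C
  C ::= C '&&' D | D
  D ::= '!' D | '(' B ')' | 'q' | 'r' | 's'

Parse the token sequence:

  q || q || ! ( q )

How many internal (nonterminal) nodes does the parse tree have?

[B [B [B [C [D q]]] || [C [D q]]] || [C [D ! [D ( [B [C [D q]]] )]]]]

13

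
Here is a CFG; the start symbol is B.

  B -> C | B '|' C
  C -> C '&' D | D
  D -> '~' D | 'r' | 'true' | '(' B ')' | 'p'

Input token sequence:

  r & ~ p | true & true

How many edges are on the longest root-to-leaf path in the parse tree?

5

[B [B [C [C [D r]] & [D ~ [D p]]]] | [C [C [D true]] & [D true]]]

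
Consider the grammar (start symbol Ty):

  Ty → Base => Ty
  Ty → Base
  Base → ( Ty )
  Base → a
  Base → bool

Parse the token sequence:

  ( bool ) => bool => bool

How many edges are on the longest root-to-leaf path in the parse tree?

[Ty [Base ( [Ty [Base bool]] )] => [Ty [Base bool] => [Ty [Base bool]]]]

4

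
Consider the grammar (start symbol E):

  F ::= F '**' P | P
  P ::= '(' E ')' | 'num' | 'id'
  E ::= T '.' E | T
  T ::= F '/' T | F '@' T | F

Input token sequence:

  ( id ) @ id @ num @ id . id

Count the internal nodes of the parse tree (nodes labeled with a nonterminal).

[E [T [F [P ( [E [T [F [P id]]]] )]] @ [T [F [P id]] @ [T [F [P num]] @ [T [F [P id]]]]]] . [E [T [F [P id]]]]]

21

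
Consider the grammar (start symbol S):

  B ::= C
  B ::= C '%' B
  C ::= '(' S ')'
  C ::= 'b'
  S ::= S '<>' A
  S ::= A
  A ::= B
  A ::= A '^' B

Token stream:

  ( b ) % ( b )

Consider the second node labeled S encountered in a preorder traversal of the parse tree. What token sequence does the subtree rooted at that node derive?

[S [A [B [C ( [S [A [B [C b]]]] )] % [B [C ( [S [A [B [C b]]]] )]]]]]

b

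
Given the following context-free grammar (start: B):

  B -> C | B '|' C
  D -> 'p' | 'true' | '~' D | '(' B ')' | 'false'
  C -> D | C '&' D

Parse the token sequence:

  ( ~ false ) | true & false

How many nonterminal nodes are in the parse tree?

[B [B [C [D ( [B [C [D ~ [D false]]]] )]]] | [C [C [D true]] & [D false]]]

12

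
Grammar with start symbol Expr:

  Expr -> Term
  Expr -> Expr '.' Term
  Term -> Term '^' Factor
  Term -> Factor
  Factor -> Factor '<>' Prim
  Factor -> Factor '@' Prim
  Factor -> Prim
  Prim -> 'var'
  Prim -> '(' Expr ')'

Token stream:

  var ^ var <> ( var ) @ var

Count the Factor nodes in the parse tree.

[Expr [Term [Term [Factor [Prim var]]] ^ [Factor [Factor [Factor [Prim var]] <> [Prim ( [Expr [Term [Factor [Prim var]]]] )]] @ [Prim var]]]]

5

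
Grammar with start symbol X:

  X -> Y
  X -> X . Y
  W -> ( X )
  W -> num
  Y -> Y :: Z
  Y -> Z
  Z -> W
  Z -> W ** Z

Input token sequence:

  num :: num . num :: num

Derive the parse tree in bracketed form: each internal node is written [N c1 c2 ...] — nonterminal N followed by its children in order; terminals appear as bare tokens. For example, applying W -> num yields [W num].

X
X . Y
Y . Y
Y :: Z . Y
Z :: Z . Y
W :: Z . Y
num :: Z . Y
num :: W . Y
num :: num . Y
num :: num . Y :: Z
num :: num . Z :: Z
num :: num . W :: Z
num :: num . num :: Z
num :: num . num :: W
num :: num . num :: num

[X [X [Y [Y [Z [W num]]] :: [Z [W num]]]] . [Y [Y [Z [W num]]] :: [Z [W num]]]]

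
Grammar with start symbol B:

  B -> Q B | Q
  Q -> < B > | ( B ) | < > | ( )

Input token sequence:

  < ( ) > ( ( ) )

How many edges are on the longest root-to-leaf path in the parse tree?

[B [Q < [B [Q ( )]] >] [B [Q ( [B [Q ( )]] )]]]

5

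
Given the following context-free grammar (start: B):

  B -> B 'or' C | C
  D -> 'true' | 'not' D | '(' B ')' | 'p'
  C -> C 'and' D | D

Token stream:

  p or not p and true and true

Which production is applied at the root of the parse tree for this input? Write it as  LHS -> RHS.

[B [B [C [D p]]] or [C [C [C [D not [D p]]] and [D true]] and [D true]]]

B -> B 'or' C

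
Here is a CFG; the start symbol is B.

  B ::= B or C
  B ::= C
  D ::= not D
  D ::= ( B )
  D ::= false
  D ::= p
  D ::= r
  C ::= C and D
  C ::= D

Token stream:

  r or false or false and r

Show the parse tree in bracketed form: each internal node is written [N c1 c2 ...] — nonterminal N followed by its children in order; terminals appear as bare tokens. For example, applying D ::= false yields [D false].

B
B or C
B or C or C
C or C or C
D or C or C
r or C or C
r or D or C
r or false or C
r or false or C and D
r or false or D and D
r or false or false and D
r or false or false and r

[B [B [B [C [D r]]] or [C [D false]]] or [C [C [D false]] and [D r]]]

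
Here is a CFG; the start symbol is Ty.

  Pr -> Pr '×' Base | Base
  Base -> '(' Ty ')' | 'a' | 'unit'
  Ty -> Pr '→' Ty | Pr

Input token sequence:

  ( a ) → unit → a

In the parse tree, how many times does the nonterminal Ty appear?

4

[Ty [Pr [Base ( [Ty [Pr [Base a]]] )]] → [Ty [Pr [Base unit]] → [Ty [Pr [Base a]]]]]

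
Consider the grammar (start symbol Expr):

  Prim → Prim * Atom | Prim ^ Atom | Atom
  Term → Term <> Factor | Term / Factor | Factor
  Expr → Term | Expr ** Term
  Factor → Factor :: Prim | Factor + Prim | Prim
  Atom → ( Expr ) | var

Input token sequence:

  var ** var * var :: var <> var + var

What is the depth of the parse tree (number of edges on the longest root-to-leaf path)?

8

[Expr [Expr [Term [Factor [Prim [Atom var]]]]] ** [Term [Term [Factor [Factor [Prim [Prim [Atom var]] * [Atom var]]] :: [Prim [Atom var]]]] <> [Factor [Factor [Prim [Atom var]]] + [Prim [Atom var]]]]]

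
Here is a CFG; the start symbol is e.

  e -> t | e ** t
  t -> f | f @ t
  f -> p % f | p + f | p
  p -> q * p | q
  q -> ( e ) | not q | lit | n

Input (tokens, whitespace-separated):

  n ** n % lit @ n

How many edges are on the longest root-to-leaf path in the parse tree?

6

[e [e [t [f [p [q n]]]]] ** [t [f [p [q n]] % [f [p [q lit]]]] @ [t [f [p [q n]]]]]]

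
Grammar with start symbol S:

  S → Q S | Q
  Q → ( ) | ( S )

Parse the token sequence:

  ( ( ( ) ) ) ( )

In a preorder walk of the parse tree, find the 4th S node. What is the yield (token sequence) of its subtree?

( )

[S [Q ( [S [Q ( [S [Q ( )]] )]] )] [S [Q ( )]]]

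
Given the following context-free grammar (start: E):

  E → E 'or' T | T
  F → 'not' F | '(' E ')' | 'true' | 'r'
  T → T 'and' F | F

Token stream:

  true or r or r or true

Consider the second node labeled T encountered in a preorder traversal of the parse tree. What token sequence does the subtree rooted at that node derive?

[E [E [E [E [T [F true]]] or [T [F r]]] or [T [F r]]] or [T [F true]]]

r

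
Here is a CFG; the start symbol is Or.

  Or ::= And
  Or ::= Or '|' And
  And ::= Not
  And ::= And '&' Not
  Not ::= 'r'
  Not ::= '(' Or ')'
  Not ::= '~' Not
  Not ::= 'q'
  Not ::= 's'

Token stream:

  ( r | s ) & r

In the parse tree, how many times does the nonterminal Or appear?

3

[Or [And [And [Not ( [Or [Or [And [Not r]]] | [And [Not s]]] )]] & [Not r]]]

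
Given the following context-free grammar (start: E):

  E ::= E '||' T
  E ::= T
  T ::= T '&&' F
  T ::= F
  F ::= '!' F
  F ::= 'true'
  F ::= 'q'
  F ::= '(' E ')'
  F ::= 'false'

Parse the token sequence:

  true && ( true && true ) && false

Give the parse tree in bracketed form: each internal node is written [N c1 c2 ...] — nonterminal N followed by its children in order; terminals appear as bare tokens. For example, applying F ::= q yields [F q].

[E [T [T [T [F true]] && [F ( [E [T [T [F true]] && [F true]]] )]] && [F false]]]

E
T
T && F
T && F && F
F && F && F
true && F && F
true && ( E ) && F
true && ( T ) && F
true && ( T && F ) && F
true && ( F && F ) && F
true && ( true && F ) && F
true && ( true && true ) && F
true && ( true && true ) && false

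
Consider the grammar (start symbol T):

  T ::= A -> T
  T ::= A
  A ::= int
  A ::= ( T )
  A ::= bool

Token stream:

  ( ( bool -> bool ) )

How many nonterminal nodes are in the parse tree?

[T [A ( [T [A ( [T [A bool] -> [T [A bool]]] )]] )]]

8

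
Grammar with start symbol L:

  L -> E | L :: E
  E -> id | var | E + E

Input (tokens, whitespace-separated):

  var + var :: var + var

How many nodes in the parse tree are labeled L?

2

[L [L [E [E var] + [E var]]] :: [E [E var] + [E var]]]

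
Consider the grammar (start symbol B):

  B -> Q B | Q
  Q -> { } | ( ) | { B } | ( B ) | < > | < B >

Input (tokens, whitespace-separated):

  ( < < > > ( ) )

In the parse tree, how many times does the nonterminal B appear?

4

[B [Q ( [B [Q < [B [Q < >]] >] [B [Q ( )]]] )]]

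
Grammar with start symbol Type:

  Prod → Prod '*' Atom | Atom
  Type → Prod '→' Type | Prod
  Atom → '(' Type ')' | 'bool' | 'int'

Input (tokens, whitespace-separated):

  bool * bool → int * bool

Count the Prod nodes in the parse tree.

4

[Type [Prod [Prod [Atom bool]] * [Atom bool]] → [Type [Prod [Prod [Atom int]] * [Atom bool]]]]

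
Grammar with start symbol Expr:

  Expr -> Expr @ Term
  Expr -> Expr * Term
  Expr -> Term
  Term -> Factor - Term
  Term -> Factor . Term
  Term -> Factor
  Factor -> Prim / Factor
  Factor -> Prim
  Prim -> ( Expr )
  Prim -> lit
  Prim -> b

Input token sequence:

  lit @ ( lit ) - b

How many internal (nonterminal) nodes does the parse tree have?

[Expr [Expr [Term [Factor [Prim lit]]]] @ [Term [Factor [Prim ( [Expr [Term [Factor [Prim lit]]]] )]] - [Term [Factor [Prim b]]]]]

15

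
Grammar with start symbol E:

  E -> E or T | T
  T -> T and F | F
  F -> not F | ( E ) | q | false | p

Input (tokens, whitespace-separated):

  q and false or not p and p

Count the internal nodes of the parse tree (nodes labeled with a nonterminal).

[E [E [T [T [F q]] and [F false]]] or [T [T [F not [F p]]] and [F p]]]

11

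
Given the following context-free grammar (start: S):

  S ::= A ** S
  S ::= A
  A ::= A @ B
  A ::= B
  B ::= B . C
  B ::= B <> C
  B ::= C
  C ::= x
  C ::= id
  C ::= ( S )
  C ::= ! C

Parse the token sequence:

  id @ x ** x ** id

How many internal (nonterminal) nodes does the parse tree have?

[S [A [A [B [C id]]] @ [B [C x]]] ** [S [A [B [C x]]] ** [S [A [B [C id]]]]]]

15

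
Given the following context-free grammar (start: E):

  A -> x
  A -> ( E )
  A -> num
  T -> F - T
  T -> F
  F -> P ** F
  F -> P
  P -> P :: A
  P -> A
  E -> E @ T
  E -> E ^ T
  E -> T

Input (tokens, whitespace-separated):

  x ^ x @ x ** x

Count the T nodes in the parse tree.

[E [E [E [T [F [P [A x]]]]] ^ [T [F [P [A x]]]]] @ [T [F [P [A x]] ** [F [P [A x]]]]]]

3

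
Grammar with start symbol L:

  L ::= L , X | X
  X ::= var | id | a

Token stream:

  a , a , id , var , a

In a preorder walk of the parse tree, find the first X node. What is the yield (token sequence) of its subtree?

[L [L [L [L [L [X a]] , [X a]] , [X id]] , [X var]] , [X a]]

a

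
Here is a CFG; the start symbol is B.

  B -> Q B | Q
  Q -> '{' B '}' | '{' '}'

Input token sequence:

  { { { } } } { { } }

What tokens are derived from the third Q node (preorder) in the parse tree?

[B [Q { [B [Q { [B [Q { }]] }]] }] [B [Q { [B [Q { }]] }]]]

{ }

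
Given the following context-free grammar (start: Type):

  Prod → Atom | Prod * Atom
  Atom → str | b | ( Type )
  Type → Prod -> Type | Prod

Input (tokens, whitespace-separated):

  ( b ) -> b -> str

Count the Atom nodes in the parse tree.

4

[Type [Prod [Atom ( [Type [Prod [Atom b]]] )]] -> [Type [Prod [Atom b]] -> [Type [Prod [Atom str]]]]]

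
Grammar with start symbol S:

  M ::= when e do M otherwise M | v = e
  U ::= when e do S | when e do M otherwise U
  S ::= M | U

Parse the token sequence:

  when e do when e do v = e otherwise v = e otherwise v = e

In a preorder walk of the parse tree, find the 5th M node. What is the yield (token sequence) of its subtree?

v = e

[S [M when e do [M when e do [M v = e] otherwise [M v = e]] otherwise [M v = e]]]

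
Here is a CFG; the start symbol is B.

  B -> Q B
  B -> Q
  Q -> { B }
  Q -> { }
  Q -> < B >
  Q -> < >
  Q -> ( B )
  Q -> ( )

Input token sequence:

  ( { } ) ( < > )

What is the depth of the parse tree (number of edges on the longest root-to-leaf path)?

[B [Q ( [B [Q { }]] )] [B [Q ( [B [Q < >]] )]]]

5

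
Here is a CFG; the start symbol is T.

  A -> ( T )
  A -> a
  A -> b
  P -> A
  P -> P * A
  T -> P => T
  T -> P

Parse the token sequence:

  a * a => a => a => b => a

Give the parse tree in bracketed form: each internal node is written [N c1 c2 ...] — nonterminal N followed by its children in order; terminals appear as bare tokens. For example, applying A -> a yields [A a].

T
P => T
P * A => T
A * A => T
a * A => T
a * a => T
a * a => P => T
a * a => A => T
a * a => a => T
a * a => a => P => T
a * a => a => A => T
a * a => a => a => T
a * a => a => a => P => T
a * a => a => a => A => T
a * a => a => a => b => T
a * a => a => a => b => P
a * a => a => a => b => A
a * a => a => a => b => a

[T [P [P [A a]] * [A a]] => [T [P [A a]] => [T [P [A a]] => [T [P [A b]] => [T [P [A a]]]]]]]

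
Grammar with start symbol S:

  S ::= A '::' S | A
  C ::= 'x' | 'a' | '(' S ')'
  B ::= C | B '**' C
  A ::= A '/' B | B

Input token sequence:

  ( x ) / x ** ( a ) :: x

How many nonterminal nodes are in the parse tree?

[S [A [A [B [C ( [S [A [B [C x]]]] )]]] / [B [B [C x]] ** [C ( [S [A [B [C a]]]] )]]] :: [S [A [B [C x]]]]]

21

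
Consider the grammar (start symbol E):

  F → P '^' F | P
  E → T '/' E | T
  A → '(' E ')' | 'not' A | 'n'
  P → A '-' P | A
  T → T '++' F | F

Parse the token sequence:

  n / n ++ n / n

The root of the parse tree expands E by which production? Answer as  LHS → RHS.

E → T '/' E

[E [T [F [P [A n]]]] / [E [T [T [F [P [A n]]]] ++ [F [P [A n]]]] / [E [T [F [P [A n]]]]]]]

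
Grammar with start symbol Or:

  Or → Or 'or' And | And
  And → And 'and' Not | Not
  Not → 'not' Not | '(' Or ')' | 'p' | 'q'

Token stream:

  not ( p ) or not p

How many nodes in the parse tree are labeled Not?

5

[Or [Or [And [Not not [Not ( [Or [And [Not p]]] )]]]] or [And [Not not [Not p]]]]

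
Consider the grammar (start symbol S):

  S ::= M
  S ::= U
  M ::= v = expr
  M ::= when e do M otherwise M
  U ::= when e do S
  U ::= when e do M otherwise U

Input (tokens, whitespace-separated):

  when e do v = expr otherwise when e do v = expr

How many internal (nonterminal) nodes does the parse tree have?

[S [U when e do [M v = expr] otherwise [U when e do [S [M v = expr]]]]]

6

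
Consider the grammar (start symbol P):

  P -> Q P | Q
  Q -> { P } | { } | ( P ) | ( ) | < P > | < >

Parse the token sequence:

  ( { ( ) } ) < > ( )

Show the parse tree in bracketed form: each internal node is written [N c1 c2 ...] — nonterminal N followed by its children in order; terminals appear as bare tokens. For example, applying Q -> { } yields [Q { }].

[P [Q ( [P [Q { [P [Q ( )]] }]] )] [P [Q < >] [P [Q ( )]]]]

P
Q P
( P ) P
( Q ) P
( { P } ) P
( { Q } ) P
( { ( ) } ) P
( { ( ) } ) Q P
( { ( ) } ) < > P
( { ( ) } ) < > Q
( { ( ) } ) < > ( )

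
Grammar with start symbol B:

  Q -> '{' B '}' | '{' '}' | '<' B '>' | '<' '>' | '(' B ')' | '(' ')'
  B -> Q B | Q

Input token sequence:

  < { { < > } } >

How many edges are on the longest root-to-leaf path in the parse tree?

[B [Q < [B [Q { [B [Q { [B [Q < >]] }]] }]] >]]

8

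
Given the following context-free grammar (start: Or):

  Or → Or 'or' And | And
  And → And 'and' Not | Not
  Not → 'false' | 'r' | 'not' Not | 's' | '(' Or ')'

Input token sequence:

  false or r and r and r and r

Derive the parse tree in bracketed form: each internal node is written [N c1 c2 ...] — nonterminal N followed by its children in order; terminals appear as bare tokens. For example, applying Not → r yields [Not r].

[Or [Or [And [Not false]]] or [And [And [And [And [Not r]] and [Not r]] and [Not r]] and [Not r]]]

Or
Or or And
And or And
Not or And
false or And
false or And and Not
false or And and Not and Not
false or And and Not and Not and Not
false or Not and Not and Not and Not
false or r and Not and Not and Not
false or r and r and Not and Not
false or r and r and r and Not
false or r and r and r and r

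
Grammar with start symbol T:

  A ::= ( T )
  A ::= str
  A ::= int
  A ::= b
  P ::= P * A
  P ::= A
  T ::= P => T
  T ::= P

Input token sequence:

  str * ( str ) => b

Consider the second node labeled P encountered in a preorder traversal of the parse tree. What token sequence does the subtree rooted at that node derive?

str

[T [P [P [A str]] * [A ( [T [P [A str]]] )]] => [T [P [A b]]]]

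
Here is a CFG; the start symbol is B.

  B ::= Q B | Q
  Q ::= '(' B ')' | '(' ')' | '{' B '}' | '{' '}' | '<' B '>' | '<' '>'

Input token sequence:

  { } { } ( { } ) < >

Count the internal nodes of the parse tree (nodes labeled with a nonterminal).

10

[B [Q { }] [B [Q { }] [B [Q ( [B [Q { }]] )] [B [Q < >]]]]]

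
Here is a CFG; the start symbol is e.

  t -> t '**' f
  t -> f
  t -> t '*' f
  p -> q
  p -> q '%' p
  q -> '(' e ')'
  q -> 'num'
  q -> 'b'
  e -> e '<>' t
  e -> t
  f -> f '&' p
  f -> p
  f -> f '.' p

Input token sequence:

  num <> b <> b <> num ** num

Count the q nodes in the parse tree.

[e [e [e [e [t [f [p [q num]]]]] <> [t [f [p [q b]]]]] <> [t [f [p [q b]]]]] <> [t [t [f [p [q num]]]] ** [f [p [q num]]]]]

5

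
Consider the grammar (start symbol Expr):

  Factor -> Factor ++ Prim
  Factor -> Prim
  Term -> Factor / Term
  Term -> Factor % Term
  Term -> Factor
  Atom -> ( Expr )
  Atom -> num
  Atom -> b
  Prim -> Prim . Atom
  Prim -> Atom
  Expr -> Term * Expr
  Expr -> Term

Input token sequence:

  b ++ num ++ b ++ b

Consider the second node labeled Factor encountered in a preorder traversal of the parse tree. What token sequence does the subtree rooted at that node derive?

[Expr [Term [Factor [Factor [Factor [Factor [Prim [Atom b]]] ++ [Prim [Atom num]]] ++ [Prim [Atom b]]] ++ [Prim [Atom b]]]]]

b ++ num ++ b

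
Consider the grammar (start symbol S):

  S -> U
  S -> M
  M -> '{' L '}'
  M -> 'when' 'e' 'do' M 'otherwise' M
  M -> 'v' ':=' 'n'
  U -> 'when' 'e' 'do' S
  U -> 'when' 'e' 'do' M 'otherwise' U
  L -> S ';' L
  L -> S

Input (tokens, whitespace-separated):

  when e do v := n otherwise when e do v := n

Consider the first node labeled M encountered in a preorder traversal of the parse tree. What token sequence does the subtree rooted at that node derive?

[S [U when e do [M v := n] otherwise [U when e do [S [M v := n]]]]]

v := n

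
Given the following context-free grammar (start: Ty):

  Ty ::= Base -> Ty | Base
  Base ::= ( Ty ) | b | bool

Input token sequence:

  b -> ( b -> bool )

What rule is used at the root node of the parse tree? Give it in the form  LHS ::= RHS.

[Ty [Base b] -> [Ty [Base ( [Ty [Base b] -> [Ty [Base bool]]] )]]]

Ty ::= Base -> Ty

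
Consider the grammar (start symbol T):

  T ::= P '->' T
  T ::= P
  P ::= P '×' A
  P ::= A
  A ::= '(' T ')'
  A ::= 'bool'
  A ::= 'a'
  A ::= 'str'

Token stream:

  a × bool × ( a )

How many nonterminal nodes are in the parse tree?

[T [P [P [P [A a]] × [A bool]] × [A ( [T [P [A a]]] )]]]

10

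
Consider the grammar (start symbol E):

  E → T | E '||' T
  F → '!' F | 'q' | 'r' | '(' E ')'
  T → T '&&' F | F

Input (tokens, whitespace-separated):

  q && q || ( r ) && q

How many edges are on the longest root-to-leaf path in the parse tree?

7

[E [E [T [T [F q]] && [F q]]] || [T [T [F ( [E [T [F r]]] )]] && [F q]]]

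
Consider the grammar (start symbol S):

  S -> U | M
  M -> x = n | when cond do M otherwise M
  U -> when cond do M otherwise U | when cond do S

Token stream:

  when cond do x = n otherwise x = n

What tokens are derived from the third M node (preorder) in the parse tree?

[S [M when cond do [M x = n] otherwise [M x = n]]]

x = n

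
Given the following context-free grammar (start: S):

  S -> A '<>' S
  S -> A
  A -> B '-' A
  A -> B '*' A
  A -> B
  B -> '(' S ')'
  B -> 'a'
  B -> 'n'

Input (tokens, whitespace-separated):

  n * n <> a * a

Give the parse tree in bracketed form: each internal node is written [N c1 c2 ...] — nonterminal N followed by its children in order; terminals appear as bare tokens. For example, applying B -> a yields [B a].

S
A <> S
B * A <> S
n * A <> S
n * B <> S
n * n <> S
n * n <> A
n * n <> B * A
n * n <> a * A
n * n <> a * B
n * n <> a * a

[S [A [B n] * [A [B n]]] <> [S [A [B a] * [A [B a]]]]]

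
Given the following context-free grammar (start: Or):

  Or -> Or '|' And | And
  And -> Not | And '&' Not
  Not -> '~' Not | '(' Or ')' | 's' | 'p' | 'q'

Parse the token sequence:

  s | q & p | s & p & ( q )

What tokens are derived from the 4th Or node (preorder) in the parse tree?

q

[Or [Or [Or [And [Not s]]] | [And [And [Not q]] & [Not p]]] | [And [And [And [Not s]] & [Not p]] & [Not ( [Or [And [Not q]]] )]]]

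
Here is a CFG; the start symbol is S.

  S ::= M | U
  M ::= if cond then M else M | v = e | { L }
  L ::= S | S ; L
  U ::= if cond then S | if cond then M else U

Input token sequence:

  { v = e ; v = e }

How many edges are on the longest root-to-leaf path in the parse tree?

[S [M { [L [S [M v = e]] ; [L [S [M v = e]]]] }]]

6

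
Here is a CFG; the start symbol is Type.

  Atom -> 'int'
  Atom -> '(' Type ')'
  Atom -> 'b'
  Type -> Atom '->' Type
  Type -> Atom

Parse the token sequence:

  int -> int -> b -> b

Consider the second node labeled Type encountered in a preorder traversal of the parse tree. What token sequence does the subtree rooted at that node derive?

int -> b -> b

[Type [Atom int] -> [Type [Atom int] -> [Type [Atom b] -> [Type [Atom b]]]]]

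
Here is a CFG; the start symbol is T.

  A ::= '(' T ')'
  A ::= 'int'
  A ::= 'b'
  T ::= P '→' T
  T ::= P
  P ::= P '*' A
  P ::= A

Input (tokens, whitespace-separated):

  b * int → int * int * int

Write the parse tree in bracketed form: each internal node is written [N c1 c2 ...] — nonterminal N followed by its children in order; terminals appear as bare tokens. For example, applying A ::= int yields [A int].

T
P → T
P * A → T
A * A → T
b * A → T
b * int → T
b * int → P
b * int → P * A
b * int → P * A * A
b * int → A * A * A
b * int → int * A * A
b * int → int * int * A
b * int → int * int * int

[T [P [P [A b]] * [A int]] → [T [P [P [P [A int]] * [A int]] * [A int]]]]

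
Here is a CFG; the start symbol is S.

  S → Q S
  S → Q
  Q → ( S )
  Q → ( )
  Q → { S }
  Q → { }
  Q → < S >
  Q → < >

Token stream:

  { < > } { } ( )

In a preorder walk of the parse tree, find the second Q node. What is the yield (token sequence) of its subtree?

< >

[S [Q { [S [Q < >]] }] [S [Q { }] [S [Q ( )]]]]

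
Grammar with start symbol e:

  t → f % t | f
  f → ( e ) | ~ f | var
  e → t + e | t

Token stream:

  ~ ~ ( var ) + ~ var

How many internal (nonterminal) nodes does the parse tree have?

[e [t [f ~ [f ~ [f ( [e [t [f var]]] )]]]] + [e [t [f ~ [f var]]]]]

12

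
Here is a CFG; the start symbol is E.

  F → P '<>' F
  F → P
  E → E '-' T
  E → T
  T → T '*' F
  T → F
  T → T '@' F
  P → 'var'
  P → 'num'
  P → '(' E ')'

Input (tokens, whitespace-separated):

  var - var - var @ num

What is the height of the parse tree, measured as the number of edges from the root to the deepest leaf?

6

[E [E [E [T [F [P var]]]] - [T [F [P var]]]] - [T [T [F [P var]]] @ [F [P num]]]]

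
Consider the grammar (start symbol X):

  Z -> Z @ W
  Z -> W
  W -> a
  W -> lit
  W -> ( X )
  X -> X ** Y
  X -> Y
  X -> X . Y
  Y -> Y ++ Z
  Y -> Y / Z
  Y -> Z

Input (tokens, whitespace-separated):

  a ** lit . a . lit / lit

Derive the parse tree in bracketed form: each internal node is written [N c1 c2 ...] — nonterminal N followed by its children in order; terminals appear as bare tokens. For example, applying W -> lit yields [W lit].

X
X . Y
X . Y . Y
X ** Y . Y . Y
Y ** Y . Y . Y
Z ** Y . Y . Y
W ** Y . Y . Y
a ** Y . Y . Y
a ** Z . Y . Y
a ** W . Y . Y
a ** lit . Y . Y
a ** lit . Z . Y
a ** lit . W . Y
a ** lit . a . Y
a ** lit . a . Y / Z
a ** lit . a . Z / Z
a ** lit . a . W / Z
a ** lit . a . lit / Z
a ** lit . a . lit / W
a ** lit . a . lit / lit

[X [X [X [X [Y [Z [W a]]]] ** [Y [Z [W lit]]]] . [Y [Z [W a]]]] . [Y [Y [Z [W lit]]] / [Z [W lit]]]]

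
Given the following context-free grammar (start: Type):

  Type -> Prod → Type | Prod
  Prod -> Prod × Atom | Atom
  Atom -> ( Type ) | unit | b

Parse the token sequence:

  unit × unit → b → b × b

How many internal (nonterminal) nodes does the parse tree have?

[Type [Prod [Prod [Atom unit]] × [Atom unit]] → [Type [Prod [Atom b]] → [Type [Prod [Prod [Atom b]] × [Atom b]]]]]

13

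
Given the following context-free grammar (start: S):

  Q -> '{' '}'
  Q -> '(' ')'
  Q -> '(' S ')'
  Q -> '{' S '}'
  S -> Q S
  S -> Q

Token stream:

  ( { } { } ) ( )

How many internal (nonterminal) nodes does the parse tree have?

8

[S [Q ( [S [Q { }] [S [Q { }]]] )] [S [Q ( )]]]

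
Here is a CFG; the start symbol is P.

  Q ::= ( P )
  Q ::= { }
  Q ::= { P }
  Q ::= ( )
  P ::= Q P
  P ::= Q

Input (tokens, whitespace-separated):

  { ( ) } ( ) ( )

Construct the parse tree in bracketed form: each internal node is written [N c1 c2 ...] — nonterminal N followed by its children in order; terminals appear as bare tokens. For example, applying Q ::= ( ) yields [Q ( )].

[P [Q { [P [Q ( )]] }] [P [Q ( )] [P [Q ( )]]]]

P
Q P
{ P } P
{ Q } P
{ ( ) } P
{ ( ) } Q P
{ ( ) } ( ) P
{ ( ) } ( ) Q
{ ( ) } ( ) ( )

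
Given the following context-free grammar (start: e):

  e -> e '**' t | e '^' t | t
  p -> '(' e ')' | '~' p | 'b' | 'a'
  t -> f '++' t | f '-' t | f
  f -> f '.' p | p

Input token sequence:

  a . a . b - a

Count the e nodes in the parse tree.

[e [t [f [f [f [p a]] . [p a]] . [p b]] - [t [f [p a]]]]]

1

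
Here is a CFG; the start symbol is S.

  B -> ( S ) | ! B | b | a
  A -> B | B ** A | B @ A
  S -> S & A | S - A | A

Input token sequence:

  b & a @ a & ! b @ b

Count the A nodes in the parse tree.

[S [S [S [A [B b]]] & [A [B a] @ [A [B a]]]] & [A [B ! [B b]] @ [A [B b]]]]

5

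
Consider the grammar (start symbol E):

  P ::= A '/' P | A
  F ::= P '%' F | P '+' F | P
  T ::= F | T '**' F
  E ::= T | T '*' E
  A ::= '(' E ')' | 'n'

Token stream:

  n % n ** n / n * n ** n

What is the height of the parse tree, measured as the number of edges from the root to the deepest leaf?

7

[E [T [T [F [P [A n]] % [F [P [A n]]]]] ** [F [P [A n] / [P [A n]]]]] * [E [T [T [F [P [A n]]]] ** [F [P [A n]]]]]]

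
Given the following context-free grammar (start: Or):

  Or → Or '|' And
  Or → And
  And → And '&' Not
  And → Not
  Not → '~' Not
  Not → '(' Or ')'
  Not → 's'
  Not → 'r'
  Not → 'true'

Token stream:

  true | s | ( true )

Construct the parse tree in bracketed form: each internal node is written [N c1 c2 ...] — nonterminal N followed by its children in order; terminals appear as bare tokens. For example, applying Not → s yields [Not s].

[Or [Or [Or [And [Not true]]] | [And [Not s]]] | [And [Not ( [Or [And [Not true]]] )]]]

Or
Or | And
Or | And | And
And | And | And
Not | And | And
true | And | And
true | Not | And
true | s | And
true | s | Not
true | s | ( Or )
true | s | ( And )
true | s | ( Not )
true | s | ( true )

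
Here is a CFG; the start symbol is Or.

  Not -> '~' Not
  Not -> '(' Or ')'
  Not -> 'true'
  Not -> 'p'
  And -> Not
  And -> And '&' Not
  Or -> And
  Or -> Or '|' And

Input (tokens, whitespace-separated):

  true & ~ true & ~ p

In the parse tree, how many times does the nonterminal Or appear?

1

[Or [And [And [And [Not true]] & [Not ~ [Not true]]] & [Not ~ [Not p]]]]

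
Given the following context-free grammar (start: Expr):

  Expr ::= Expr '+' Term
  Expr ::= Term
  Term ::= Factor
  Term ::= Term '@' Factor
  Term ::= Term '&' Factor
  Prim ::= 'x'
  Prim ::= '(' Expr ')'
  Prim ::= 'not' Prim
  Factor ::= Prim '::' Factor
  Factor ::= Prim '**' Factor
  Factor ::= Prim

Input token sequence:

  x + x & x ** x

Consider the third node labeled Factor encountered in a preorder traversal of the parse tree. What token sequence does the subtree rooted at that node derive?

x ** x

[Expr [Expr [Term [Factor [Prim x]]]] + [Term [Term [Factor [Prim x]]] & [Factor [Prim x] ** [Factor [Prim x]]]]]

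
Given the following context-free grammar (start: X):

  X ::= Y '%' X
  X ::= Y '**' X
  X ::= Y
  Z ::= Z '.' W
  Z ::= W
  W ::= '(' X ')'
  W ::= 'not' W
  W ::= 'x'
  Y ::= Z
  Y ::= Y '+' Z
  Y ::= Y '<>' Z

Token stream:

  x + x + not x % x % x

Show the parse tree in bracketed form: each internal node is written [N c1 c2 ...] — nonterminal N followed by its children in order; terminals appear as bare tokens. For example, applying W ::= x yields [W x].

[X [Y [Y [Y [Z [W x]]] + [Z [W x]]] + [Z [W not [W x]]]] % [X [Y [Z [W x]]] % [X [Y [Z [W x]]]]]]

X
Y % X
Y + Z % X
Y + Z + Z % X
Z + Z + Z % X
W + Z + Z % X
x + Z + Z % X
x + W + Z % X
x + x + Z % X
x + x + W % X
x + x + not W % X
x + x + not x % X
x + x + not x % Y % X
x + x + not x % Z % X
x + x + not x % W % X
x + x + not x % x % X
x + x + not x % x % Y
x + x + not x % x % Z
x + x + not x % x % W
x + x + not x % x % x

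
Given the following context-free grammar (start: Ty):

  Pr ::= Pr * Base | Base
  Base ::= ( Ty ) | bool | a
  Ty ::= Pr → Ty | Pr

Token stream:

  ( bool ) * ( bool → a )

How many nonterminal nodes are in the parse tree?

14

[Ty [Pr [Pr [Base ( [Ty [Pr [Base bool]]] )]] * [Base ( [Ty [Pr [Base bool]] → [Ty [Pr [Base a]]]] )]]]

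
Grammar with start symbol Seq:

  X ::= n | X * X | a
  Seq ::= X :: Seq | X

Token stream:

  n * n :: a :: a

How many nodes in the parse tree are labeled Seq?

[Seq [X [X n] * [X n]] :: [Seq [X a] :: [Seq [X a]]]]

3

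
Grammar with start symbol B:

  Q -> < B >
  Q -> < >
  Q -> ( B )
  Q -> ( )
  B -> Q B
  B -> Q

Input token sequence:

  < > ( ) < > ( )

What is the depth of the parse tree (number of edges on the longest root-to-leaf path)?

[B [Q < >] [B [Q ( )] [B [Q < >] [B [Q ( )]]]]]

5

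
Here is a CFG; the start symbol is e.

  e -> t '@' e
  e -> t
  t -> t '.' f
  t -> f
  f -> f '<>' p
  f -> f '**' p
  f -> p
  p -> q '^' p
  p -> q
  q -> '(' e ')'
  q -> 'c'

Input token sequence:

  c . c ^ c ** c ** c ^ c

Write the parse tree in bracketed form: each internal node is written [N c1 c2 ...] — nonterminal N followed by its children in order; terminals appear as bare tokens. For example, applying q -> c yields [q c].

e
t
t . f
f . f
p . f
q . f
c . f
c . f ** p
c . f ** p ** p
c . p ** p ** p
c . q ^ p ** p ** p
c . c ^ p ** p ** p
c . c ^ q ** p ** p
c . c ^ c ** p ** p
c . c ^ c ** q ** p
c . c ^ c ** c ** p
c . c ^ c ** c ** q ^ p
c . c ^ c ** c ** c ^ p
c . c ^ c ** c ** c ^ q
c . c ^ c ** c ** c ^ c

[e [t [t [f [p [q c]]]] . [f [f [f [p [q c] ^ [p [q c]]]] ** [p [q c]]] ** [p [q c] ^ [p [q c]]]]]]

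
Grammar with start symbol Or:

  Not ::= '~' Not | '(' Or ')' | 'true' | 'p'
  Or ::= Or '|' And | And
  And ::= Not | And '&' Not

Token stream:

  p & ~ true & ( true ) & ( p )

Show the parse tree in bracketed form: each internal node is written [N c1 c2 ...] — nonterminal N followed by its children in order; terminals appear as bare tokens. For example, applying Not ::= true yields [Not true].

[Or [And [And [And [And [Not p]] & [Not ~ [Not true]]] & [Not ( [Or [And [Not true]]] )]] & [Not ( [Or [And [Not p]]] )]]]

Or
And
And & Not
And & Not & Not
And & Not & Not & Not
Not & Not & Not & Not
p & Not & Not & Not
p & ~ Not & Not & Not
p & ~ true & Not & Not
p & ~ true & ( Or ) & Not
p & ~ true & ( And ) & Not
p & ~ true & ( Not ) & Not
p & ~ true & ( true ) & Not
p & ~ true & ( true ) & ( Or )
p & ~ true & ( true ) & ( And )
p & ~ true & ( true ) & ( Not )
p & ~ true & ( true ) & ( p )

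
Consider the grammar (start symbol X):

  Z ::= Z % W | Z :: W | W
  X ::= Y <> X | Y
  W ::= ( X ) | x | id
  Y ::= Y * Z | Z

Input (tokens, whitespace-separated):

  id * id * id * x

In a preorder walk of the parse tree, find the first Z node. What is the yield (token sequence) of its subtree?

id

[X [Y [Y [Y [Y [Z [W id]]] * [Z [W id]]] * [Z [W id]]] * [Z [W x]]]]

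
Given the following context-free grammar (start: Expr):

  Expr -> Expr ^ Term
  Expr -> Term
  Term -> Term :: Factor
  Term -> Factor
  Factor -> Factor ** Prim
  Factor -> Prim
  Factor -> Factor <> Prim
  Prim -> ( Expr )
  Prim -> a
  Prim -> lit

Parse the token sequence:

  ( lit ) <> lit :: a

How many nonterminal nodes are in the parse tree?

[Expr [Term [Term [Factor [Factor [Prim ( [Expr [Term [Factor [Prim lit]]]] )]] <> [Prim lit]]] :: [Factor [Prim a]]]]

13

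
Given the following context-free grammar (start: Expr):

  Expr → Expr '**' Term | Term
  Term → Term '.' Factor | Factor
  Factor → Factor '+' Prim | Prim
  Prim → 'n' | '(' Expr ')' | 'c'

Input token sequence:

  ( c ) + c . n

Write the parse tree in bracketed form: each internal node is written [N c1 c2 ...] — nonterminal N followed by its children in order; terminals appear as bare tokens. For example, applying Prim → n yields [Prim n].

[Expr [Term [Term [Factor [Factor [Prim ( [Expr [Term [Factor [Prim c]]]] )]] + [Prim c]]] . [Factor [Prim n]]]]

Expr
Term
Term . Factor
Factor . Factor
Factor + Prim . Factor
Prim + Prim . Factor
( Expr ) + Prim . Factor
( Term ) + Prim . Factor
( Factor ) + Prim . Factor
( Prim ) + Prim . Factor
( c ) + Prim . Factor
( c ) + c . Factor
( c ) + c . Prim
( c ) + c . n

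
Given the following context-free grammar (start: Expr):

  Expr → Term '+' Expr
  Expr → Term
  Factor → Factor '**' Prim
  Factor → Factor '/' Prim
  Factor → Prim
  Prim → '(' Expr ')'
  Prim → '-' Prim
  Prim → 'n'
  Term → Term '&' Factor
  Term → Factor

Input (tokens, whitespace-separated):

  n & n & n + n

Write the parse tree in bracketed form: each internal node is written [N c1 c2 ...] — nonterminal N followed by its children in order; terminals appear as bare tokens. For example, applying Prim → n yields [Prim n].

[Expr [Term [Term [Term [Factor [Prim n]]] & [Factor [Prim n]]] & [Factor [Prim n]]] + [Expr [Term [Factor [Prim n]]]]]

Expr
Term + Expr
Term & Factor + Expr
Term & Factor & Factor + Expr
Factor & Factor & Factor + Expr
Prim & Factor & Factor + Expr
n & Factor & Factor + Expr
n & Prim & Factor + Expr
n & n & Factor + Expr
n & n & Prim + Expr
n & n & n + Expr
n & n & n + Term
n & n & n + Factor
n & n & n + Prim
n & n & n + n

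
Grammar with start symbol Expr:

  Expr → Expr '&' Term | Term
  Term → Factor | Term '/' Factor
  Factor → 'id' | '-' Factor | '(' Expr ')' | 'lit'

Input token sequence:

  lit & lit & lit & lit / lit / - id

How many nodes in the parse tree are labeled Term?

[Expr [Expr [Expr [Expr [Term [Factor lit]]] & [Term [Factor lit]]] & [Term [Factor lit]]] & [Term [Term [Term [Factor lit]] / [Factor lit]] / [Factor - [Factor id]]]]

6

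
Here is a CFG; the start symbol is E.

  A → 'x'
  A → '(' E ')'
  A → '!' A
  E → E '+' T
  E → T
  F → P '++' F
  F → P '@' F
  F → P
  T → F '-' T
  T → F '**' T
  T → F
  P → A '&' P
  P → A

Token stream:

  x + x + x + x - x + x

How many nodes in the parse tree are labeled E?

[E [E [E [E [E [T [F [P [A x]]]]] + [T [F [P [A x]]]]] + [T [F [P [A x]]]]] + [T [F [P [A x]]] - [T [F [P [A x]]]]]] + [T [F [P [A x]]]]]

5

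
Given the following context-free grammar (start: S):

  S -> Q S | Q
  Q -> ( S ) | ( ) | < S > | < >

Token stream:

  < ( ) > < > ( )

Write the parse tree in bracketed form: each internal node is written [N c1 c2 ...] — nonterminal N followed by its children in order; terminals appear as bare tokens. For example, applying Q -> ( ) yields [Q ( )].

[S [Q < [S [Q ( )]] >] [S [Q < >] [S [Q ( )]]]]

S
Q S
< S > S
< Q > S
< ( ) > S
< ( ) > Q S
< ( ) > < > S
< ( ) > < > Q
< ( ) > < > ( )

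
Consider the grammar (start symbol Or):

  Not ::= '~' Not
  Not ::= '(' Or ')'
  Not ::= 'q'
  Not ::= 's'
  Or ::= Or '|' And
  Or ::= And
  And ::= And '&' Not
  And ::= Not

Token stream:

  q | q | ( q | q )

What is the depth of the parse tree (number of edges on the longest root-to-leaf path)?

7

[Or [Or [Or [And [Not q]]] | [And [Not q]]] | [And [Not ( [Or [Or [And [Not q]]] | [And [Not q]]] )]]]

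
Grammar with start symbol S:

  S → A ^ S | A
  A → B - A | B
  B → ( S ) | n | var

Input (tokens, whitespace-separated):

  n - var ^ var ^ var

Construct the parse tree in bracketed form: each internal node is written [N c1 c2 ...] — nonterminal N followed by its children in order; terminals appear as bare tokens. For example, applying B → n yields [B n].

S
A ^ S
B - A ^ S
n - A ^ S
n - B ^ S
n - var ^ S
n - var ^ A ^ S
n - var ^ B ^ S
n - var ^ var ^ S
n - var ^ var ^ A
n - var ^ var ^ B
n - var ^ var ^ var

[S [A [B n] - [A [B var]]] ^ [S [A [B var]] ^ [S [A [B var]]]]]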